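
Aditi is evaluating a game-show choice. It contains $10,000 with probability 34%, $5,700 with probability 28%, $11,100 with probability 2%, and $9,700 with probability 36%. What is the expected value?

EV = 0.34 × 10000 + 0.28 × 5700 + 0.02 × 11100 + 0.36 × 9700 = 3400 + 1596 + 222 + 3492 = 8710

$8,710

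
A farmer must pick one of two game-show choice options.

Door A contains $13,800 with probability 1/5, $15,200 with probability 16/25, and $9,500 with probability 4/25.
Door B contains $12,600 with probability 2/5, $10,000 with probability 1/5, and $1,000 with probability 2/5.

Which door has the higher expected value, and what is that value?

Door A = 1/5 × 13800 + 16/25 × 15200 + 4/25 × 9500 = 2760 + 9728 + 1520 = 14008
Door B = 2/5 × 12600 + 1/5 × 10000 + 2/5 × 1000 = 5040 + 2000 + 400 = 7440

Door A ($14,008)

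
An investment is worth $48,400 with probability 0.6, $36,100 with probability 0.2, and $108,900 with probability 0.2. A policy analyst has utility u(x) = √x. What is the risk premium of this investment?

E[u] = 0.6·√48400 + 0.2·√36100 + 0.2·√108900 = 0.6·220 + 0.2·190 + 0.2·330 = 236
CE = (236)² = 55696
Risk premium = EV − CE = 58040 − 55696 = 2344

$2,344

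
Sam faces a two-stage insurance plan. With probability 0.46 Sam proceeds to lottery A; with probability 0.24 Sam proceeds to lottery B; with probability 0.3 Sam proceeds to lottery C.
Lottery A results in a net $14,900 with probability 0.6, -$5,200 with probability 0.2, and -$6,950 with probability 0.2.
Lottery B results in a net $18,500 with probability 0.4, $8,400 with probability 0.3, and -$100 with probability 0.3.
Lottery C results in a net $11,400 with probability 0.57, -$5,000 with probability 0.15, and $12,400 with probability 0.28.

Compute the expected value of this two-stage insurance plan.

EV(A) = 0.6 × 14900 + 0.2 × (-5200) + 0.2 × (-6950) = 8940 − 1040 − 1390 = 6510
EV(B) = 0.4 × 18500 + 0.3 × 8400 + 0.3 × (-100) = 7400 + 2520 − 30 = 9890
EV(C) = 0.57 × 11400 + 0.15 × (-5000) + 0.28 × 12400 = 6498 − 750 + 3472 = 9220
Overall = 0.46 × 6510 + 0.24 × 9890 + 0.3 × 9220 = 2994.6 + 2373.6 + 2766 = 8134.2

$8,134.20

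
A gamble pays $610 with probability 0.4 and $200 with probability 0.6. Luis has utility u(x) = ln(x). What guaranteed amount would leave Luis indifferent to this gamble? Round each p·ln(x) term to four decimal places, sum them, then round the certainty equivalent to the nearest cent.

E[u] = 0.4·ln(610) + 0.6·ln(200) = 2.5654 + 3.1790 = 5.7444
CE = e^5.7444 ≈ 312.44

$312.44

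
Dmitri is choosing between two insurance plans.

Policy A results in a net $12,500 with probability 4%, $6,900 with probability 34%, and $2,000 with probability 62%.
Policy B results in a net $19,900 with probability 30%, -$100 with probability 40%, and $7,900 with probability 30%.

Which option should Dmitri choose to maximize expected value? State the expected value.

Policy B ($8,300)

Policy A = 0.04 × 12500 + 0.34 × 6900 + 0.62 × 2000 = 500 + 2346 + 1240 = 4086
Policy B = 0.3 × 19900 + 0.4 × (-100) + 0.3 × 7900 = 5970 − 40 + 2370 = 8300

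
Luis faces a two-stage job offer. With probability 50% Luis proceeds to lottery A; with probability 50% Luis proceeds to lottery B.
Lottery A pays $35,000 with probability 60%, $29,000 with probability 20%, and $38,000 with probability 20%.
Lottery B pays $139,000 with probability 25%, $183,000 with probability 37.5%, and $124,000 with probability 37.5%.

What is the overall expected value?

$92,137.50

EV(A) = 0.6 × 35000 + 0.2 × 29000 + 0.2 × 38000 = 21000 + 5800 + 7600 = 34400
EV(B) = 0.25 × 139000 + 0.375 × 183000 + 0.375 × 124000 = 34750 + 68625 + 46500 = 149875
Overall = 0.5 × 34400 + 0.5 × 149875 = 17200 + 74937.5 = 92137.5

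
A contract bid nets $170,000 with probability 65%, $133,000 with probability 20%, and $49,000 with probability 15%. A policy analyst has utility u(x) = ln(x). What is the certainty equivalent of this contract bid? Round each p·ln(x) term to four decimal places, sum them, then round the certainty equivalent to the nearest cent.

E[u] = 0.65·ln(170000) + 0.2·ln(133000) + 0.15·ln(49000) = 7.8283 + 2.3596 + 1.6199 = 11.8078
CE = e^11.8078 ≈ 134295.79

$134,295.79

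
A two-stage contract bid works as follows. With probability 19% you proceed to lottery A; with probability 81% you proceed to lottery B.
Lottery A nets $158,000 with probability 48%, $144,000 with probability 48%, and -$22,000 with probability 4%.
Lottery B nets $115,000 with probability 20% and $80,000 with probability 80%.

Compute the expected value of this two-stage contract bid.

$97,845.20

EV(A) = 0.48 × 158000 + 0.48 × 144000 + 0.04 × (-22000) = 75840 + 69120 − 880 = 144080
EV(B) = 0.2 × 115000 + 0.8 × 80000 = 23000 + 64000 = 87000
Overall = 0.19 × 144080 + 0.81 × 87000 = 27375.2 + 70470 = 97845.2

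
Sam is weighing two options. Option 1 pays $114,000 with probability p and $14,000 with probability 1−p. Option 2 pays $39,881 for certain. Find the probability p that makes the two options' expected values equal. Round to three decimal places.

p = 0.259

p·114000 + (1−p)·14000 = 39881
100000p + 14000 = 39881
p = (39881 − 14000) / 100000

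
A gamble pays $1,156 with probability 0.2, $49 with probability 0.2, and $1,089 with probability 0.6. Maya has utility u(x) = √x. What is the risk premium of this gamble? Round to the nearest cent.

E[u] = 0.2·√1156 + 0.2·√49 + 0.6·√1089 = 0.2·34 + 0.2·7 + 0.6·33 = 28
CE = (28)² = 784
Risk premium = EV − CE = 894.4 − 784 = 110.4

$110.40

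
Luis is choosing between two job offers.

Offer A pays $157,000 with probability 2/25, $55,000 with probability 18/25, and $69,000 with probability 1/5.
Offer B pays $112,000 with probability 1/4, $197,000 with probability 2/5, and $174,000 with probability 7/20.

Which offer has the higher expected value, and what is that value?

Offer A = 2/25 × 157000 + 18/25 × 55000 + 1/5 × 69000 = 12560 + 39600 + 13800 = 65960
Offer B = 1/4 × 112000 + 2/5 × 197000 + 7/20 × 174000 = 28000 + 78800 + 60900 = 167700

Offer B ($167,700)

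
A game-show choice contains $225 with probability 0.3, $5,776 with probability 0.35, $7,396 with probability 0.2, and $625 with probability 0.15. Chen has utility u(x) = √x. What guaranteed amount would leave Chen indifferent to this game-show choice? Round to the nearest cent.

E[u] = 0.3·√225 + 0.35·√5776 + 0.2·√7396 + 0.15·√625 = 0.3·15 + 0.35·76 + 0.2·86 + 0.15·25 = 52.05
CE = (52.05)² = 2709.2025

$2,709.20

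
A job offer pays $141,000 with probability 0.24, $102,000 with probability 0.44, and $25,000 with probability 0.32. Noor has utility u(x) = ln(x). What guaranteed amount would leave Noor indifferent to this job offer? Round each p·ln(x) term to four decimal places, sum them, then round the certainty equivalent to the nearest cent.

$70,298.10

E[u] = 0.24·ln(141000) + 0.44·ln(102000) + 0.32·ln(25000) = 2.8456 + 5.0744 + 3.2405 = 11.1605
CE = e^11.1605 ≈ 70298.10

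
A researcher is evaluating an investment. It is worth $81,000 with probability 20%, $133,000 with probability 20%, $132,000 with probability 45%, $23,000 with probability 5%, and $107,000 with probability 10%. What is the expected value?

EV = 0.2 × 81000 + 0.2 × 133000 + 0.45 × 132000 + 0.05 × 23000 + 0.1 × 107000 = 16200 + 26600 + 59400 + 1150 + 10700 = 114050

$114,050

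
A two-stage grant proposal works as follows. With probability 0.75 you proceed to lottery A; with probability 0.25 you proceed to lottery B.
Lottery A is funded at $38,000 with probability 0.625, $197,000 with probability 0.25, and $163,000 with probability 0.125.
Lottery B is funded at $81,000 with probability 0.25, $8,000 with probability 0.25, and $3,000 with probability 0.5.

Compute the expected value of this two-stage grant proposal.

EV(A) = 0.625 × 38000 + 0.25 × 197000 + 0.125 × 163000 = 23750 + 49250 + 20375 = 93375
EV(B) = 0.25 × 81000 + 0.25 × 8000 + 0.5 × 3000 = 20250 + 2000 + 1500 = 23750
Overall = 0.75 × 93375 + 0.25 × 23750 = 70031.25 + 5937.5 = 75968.75

$75,968.75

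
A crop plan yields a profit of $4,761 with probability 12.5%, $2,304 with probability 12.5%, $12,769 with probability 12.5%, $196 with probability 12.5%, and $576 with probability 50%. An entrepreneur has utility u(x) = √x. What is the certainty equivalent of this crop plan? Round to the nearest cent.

$1,806.25

E[u] = 0.125·√4761 + 0.125·√2304 + 0.125·√12769 + 0.125·√196 + 0.5·√576 = 0.125·69 + 0.125·48 + 0.125·113 + 0.125·14 + 0.5·24 = 42.5
CE = (42.5)² = 1806.25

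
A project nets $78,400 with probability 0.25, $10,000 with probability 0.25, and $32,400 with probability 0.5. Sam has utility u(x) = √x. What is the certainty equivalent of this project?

E[u] = 0.25·√78400 + 0.25·√10000 + 0.5·√32400 = 0.25·280 + 0.25·100 + 0.5·180 = 185
CE = (185)² = 34225

$34,225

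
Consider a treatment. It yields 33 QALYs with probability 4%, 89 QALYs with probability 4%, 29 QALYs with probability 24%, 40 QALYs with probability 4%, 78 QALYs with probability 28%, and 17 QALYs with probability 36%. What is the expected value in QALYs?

EV = 0.04 × 33 + 0.04 × 89 + 0.24 × 29 + 0.04 × 40 + 0.28 × 78 + 0.36 × 17 = 1.32 + 3.56 + 6.96 + 1.6 + 21.84 + 6.12 = 41.4

41.4 QALYs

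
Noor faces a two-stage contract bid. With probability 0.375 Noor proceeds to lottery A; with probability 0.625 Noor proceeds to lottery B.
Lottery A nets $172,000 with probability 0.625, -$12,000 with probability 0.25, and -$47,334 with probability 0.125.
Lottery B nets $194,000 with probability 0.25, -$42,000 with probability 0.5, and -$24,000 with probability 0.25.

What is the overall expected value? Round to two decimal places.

$50,406.22

EV(A) = 0.625 × 172000 + 0.25 × (-12000) + 0.125 × (-47334) = 107500 − 3000 − 5916.75 = 98583.25
EV(B) = 0.25 × 194000 + 0.5 × (-42000) + 0.25 × (-24000) = 48500 − 21000 − 6000 = 21500
Overall = 0.375 × 98583.25 + 0.625 × 21500 = 36968.71875 + 13437.5 = 50406.21875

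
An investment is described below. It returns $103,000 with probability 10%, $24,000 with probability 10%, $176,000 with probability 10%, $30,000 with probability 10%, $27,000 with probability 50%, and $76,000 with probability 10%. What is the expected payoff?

EV = 0.1 × 103000 + 0.1 × 24000 + 0.1 × 176000 + 0.1 × 30000 + 0.5 × 27000 + 0.1 × 76000 = 10300 + 2400 + 17600 + 3000 + 13500 + 7600 = 54400

$54,400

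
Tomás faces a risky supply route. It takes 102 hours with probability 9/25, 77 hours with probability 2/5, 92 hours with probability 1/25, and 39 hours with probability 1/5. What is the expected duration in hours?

79 hours

EV = 9/25 × 102 + 2/5 × 77 + 1/25 × 92 + 1/5 × 39 = 36.72 + 30.8 + 3.68 + 7.8 = 79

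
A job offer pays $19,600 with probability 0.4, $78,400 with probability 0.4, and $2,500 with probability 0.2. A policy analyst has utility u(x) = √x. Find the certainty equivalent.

$31,684

E[u] = 0.4·√19600 + 0.4·√78400 + 0.2·√2500 = 0.4·140 + 0.4·280 + 0.2·50 = 178
CE = (178)² = 31684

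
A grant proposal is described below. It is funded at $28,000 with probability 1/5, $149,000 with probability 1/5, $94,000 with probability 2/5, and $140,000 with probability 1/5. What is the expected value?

$101,000

EV = 1/5 × 28000 + 1/5 × 149000 + 2/5 × 94000 + 1/5 × 140000 = 5600 + 29800 + 37600 + 28000 = 101000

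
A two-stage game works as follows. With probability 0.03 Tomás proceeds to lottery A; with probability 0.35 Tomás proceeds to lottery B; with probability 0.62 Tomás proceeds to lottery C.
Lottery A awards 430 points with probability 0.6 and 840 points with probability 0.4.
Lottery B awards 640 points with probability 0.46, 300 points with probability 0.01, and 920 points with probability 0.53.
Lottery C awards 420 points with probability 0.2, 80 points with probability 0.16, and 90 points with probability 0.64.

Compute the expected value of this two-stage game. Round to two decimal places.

388.30 points

EV(A) = 0.6 × 430 + 0.4 × 840 = 258 + 336 = 594
EV(B) = 0.46 × 640 + 0.01 × 300 + 0.53 × 920 = 294.4 + 3 + 487.6 = 785
EV(C) = 0.2 × 420 + 0.16 × 80 + 0.64 × 90 = 84 + 12.8 + 57.6 = 154.4
Overall = 0.03 × 594 + 0.35 × 785 + 0.62 × 154.4 = 17.82 + 274.75 + 95.728 = 388.298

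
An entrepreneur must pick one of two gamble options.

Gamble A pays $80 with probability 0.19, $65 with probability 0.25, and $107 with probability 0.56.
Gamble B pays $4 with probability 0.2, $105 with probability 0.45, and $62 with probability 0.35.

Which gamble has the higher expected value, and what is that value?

Gamble A ($91.37)

Gamble A = 0.19 × 80 + 0.25 × 65 + 0.56 × 107 = 15.2 + 16.25 + 59.92 = 91.37
Gamble B = 0.2 × 4 + 0.45 × 105 + 0.35 × 62 = 0.8 + 47.25 + 21.7 = 69.75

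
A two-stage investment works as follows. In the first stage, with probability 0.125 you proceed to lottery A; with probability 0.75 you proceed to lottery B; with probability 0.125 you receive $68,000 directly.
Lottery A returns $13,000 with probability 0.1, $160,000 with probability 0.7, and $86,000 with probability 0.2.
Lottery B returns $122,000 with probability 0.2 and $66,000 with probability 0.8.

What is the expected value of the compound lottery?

$82,712.50

EV(A) = 0.1 × 13000 + 0.7 × 160000 + 0.2 × 86000 = 1300 + 112000 + 17200 = 130500
EV(B) = 0.2 × 122000 + 0.8 × 66000 = 24400 + 52800 = 77200
Branch C: 68000 (certain)
Overall = 0.125 × 130500 + 0.75 × 77200 + 0.125 × 68000 = 16312.5 + 57900 + 8500 = 82712.5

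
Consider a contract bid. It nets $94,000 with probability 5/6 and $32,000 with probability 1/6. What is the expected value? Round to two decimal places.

EV = 5/6 × 94000 + 1/6 × 32000 = 78333.3333 + 5333.3333 = 83666.6667

$83,666.67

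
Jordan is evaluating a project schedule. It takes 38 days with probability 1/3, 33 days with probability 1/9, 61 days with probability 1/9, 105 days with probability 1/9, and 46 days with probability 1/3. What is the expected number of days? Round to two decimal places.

50.11 days

EV = 1/3 × 38 + 1/9 × 33 + 1/9 × 61 + 1/9 × 105 + 1/3 × 46 = 12.6667 + 3.6667 + 6.7778 + 11.6667 + 15.3333 = 50.1111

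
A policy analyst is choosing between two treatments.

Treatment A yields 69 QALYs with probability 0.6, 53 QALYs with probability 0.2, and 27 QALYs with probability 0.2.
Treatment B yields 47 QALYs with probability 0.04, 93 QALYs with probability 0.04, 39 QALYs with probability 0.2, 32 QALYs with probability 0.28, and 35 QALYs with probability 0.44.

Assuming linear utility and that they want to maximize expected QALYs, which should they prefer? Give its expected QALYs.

Treatment A (57.4 QALYs)

Treatment A = 0.6 × 69 + 0.2 × 53 + 0.2 × 27 = 41.4 + 10.6 + 5.4 = 57.4
Treatment B = 0.04 × 47 + 0.04 × 93 + 0.2 × 39 + 0.28 × 32 + 0.44 × 35 = 1.88 + 3.72 + 7.8 + 8.96 + 15.4 = 37.76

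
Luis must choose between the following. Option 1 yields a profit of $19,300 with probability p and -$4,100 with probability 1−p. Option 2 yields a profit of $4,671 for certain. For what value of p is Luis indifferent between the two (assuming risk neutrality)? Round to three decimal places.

p = 0.375

p·19300 + (1−p)·(-4100) = 4671
23400p − 4100 = 4671
p = (4671 + 4100) / 23400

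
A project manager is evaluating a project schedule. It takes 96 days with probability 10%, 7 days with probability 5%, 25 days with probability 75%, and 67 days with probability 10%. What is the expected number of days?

EV = 0.1 × 96 + 0.05 × 7 + 0.75 × 25 + 0.1 × 67 = 9.6 + 0.35 + 18.75 + 6.7 = 35.4

35.4 days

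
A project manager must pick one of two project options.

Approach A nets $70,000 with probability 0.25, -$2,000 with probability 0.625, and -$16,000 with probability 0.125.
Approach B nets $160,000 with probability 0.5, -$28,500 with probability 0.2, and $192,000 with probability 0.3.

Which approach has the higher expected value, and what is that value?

Approach B ($131,900)

Approach A = 0.25 × 70000 + 0.625 × (-2000) + 0.125 × (-16000) = 17500 − 1250 − 2000 = 14250
Approach B = 0.5 × 160000 + 0.2 × (-28500) + 0.3 × 192000 = 80000 − 5700 + 57600 = 131900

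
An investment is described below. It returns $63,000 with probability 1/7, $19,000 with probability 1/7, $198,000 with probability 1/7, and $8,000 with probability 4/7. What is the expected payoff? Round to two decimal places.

EV = 1/7 × 63000 + 1/7 × 19000 + 1/7 × 198000 + 4/7 × 8000 = 9000 + 2714.2857 + 28285.7143 + 4571.4286 = 44571.4286

$44,571.43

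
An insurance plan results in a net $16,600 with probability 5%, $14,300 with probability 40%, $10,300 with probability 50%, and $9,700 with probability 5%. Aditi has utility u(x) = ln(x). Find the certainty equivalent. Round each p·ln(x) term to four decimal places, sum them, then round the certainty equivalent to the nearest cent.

$11,992.06

E[u] = 0.05·ln(16600) + 0.4·ln(14300) + 0.5·ln(10300) + 0.05·ln(9700) = 0.4859 + 3.8272 + 4.6199 + 0.4590 = 9.3920
CE = e^9.3920 ≈ 11992.06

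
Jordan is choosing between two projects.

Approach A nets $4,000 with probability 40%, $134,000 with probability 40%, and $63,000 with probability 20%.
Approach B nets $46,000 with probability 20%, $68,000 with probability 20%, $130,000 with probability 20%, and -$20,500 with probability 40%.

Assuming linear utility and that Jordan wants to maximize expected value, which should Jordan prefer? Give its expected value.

Approach A ($67,800)

Approach A = 0.4 × 4000 + 0.4 × 134000 + 0.2 × 63000 = 1600 + 53600 + 12600 = 67800
Approach B = 0.2 × 46000 + 0.2 × 68000 + 0.2 × 130000 + 0.4 × (-20500) = 9200 + 13600 + 26000 − 8200 = 40600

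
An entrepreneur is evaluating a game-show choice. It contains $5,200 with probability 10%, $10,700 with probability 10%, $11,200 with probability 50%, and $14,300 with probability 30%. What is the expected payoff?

EV = 0.1 × 5200 + 0.1 × 10700 + 0.5 × 11200 + 0.3 × 14300 = 520 + 1070 + 5600 + 4290 = 11480

$11,480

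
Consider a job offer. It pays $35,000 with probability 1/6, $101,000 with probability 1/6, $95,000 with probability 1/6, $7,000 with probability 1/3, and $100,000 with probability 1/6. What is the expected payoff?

EV = 1/6 × 35000 + 1/6 × 101000 + 1/6 × 95000 + 1/3 × 7000 + 1/6 × 100000 = 5833.3333 + 16833.3333 + 15833.3333 + 2333.3333 + 16666.6667 = 57500

$57,500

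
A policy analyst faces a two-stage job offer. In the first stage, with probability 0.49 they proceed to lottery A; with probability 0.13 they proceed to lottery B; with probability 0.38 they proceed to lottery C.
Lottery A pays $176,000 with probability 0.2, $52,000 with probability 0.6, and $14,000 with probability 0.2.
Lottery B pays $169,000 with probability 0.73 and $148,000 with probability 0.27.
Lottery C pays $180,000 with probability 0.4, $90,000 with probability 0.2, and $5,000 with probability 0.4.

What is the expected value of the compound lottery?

EV(A) = 0.2 × 176000 + 0.6 × 52000 + 0.2 × 14000 = 35200 + 31200 + 2800 = 69200
EV(B) = 0.73 × 169000 + 0.27 × 148000 = 123370 + 39960 = 163330
EV(C) = 0.4 × 180000 + 0.2 × 90000 + 0.4 × 5000 = 72000 + 18000 + 2000 = 92000
Overall = 0.49 × 69200 + 0.13 × 163330 + 0.38 × 92000 = 33908 + 21232.9 + 34960 = 90100.9

$90,100.90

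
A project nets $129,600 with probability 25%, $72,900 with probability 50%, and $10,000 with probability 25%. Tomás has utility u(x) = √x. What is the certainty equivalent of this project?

$62,500

E[u] = 0.25·√129600 + 0.5·√72900 + 0.25·√10000 = 0.25·360 + 0.5·270 + 0.25·100 = 250
CE = (250)² = 62500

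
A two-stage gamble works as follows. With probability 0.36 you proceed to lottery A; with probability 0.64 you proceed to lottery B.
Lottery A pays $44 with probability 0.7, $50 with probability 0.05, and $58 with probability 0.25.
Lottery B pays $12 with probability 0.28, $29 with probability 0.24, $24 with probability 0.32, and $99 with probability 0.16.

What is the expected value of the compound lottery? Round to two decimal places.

EV(A) = 0.7 × 44 + 0.05 × 50 + 0.25 × 58 = 30.8 + 2.5 + 14.5 = 47.8
EV(B) = 0.28 × 12 + 0.24 × 29 + 0.32 × 24 + 0.16 × 99 = 3.36 + 6.96 + 7.68 + 15.84 = 33.84
Overall = 0.36 × 47.8 + 0.64 × 33.84 = 17.208 + 21.6576 = 38.8656

$38.87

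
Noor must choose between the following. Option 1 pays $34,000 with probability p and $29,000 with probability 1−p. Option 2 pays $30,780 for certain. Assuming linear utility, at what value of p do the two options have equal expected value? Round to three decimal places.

p·34000 + (1−p)·29000 = 30780
5000p + 29000 = 30780
p = (30780 − 29000) / 5000

p = 0.356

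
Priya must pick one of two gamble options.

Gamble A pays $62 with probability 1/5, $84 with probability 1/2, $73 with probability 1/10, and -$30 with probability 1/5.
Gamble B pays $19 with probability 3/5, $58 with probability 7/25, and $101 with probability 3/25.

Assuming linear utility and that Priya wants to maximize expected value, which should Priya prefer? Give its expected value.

Gamble A = 1/5 × 62 + 1/2 × 84 + 1/10 × 73 + 1/5 × (-30) = 12.4 + 42 + 7.3 − 6 = 55.7
Gamble B = 3/5 × 19 + 7/25 × 58 + 3/25 × 101 = 11.4 + 16.24 + 12.12 = 39.76

Gamble A ($55.70)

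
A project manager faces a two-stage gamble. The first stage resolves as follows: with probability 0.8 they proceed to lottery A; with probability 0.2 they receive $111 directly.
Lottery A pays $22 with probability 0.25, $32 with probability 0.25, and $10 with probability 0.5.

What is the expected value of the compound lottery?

EV(A) = 0.25 × 22 + 0.25 × 32 + 0.5 × 10 = 5.5 + 8 + 5 = 18.5
Branch B: 111 (certain)
Overall = 0.8 × 18.5 + 0.2 × 111 = 14.8 + 22.2 = 37

$37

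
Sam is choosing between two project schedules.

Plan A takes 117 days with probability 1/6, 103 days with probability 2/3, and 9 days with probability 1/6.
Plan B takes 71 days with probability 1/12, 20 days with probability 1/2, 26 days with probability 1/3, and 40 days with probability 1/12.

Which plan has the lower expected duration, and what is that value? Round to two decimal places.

Plan B (27.92 days)

Plan A = 1/6 × 117 + 2/3 × 103 + 1/6 × 9 = 19.5 + 68.6667 + 1.5 = 89.6667
Plan B = 1/12 × 71 + 1/2 × 20 + 1/3 × 26 + 1/12 × 40 = 5.9167 + 10 + 8.6667 + 3.3333 = 27.9167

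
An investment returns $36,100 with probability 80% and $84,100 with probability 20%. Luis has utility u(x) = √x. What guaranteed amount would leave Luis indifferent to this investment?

$44,100

E[u] = 0.8·√36100 + 0.2·√84100 = 0.8·190 + 0.2·290 = 210
CE = (210)² = 44100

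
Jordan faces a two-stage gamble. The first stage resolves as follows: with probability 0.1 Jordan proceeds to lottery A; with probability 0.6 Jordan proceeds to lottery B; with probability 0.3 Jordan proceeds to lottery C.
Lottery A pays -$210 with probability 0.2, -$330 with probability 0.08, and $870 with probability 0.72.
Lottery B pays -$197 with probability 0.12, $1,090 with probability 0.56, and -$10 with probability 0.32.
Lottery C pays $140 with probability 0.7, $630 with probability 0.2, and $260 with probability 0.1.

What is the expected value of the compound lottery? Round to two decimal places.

$480.94

EV(A) = 0.2 × (-210) + 0.08 × (-330) + 0.72 × 870 = -42 − 26.4 + 626.4 = 558
EV(B) = 0.12 × (-197) + 0.56 × 1090 + 0.32 × (-10) = -23.64 + 610.4 − 3.2 = 583.56
EV(C) = 0.7 × 140 + 0.2 × 630 + 0.1 × 260 = 98 + 126 + 26 = 250
Overall = 0.1 × 558 + 0.6 × 583.56 + 0.3 × 250 = 55.8 + 350.136 + 75 = 480.936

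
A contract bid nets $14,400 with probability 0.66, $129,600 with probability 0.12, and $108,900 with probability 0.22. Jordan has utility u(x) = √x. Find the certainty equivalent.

E[u] = 0.66·√14400 + 0.12·√129600 + 0.22·√108900 = 0.66·120 + 0.12·360 + 0.22·330 = 195
CE = (195)² = 38025

$38,025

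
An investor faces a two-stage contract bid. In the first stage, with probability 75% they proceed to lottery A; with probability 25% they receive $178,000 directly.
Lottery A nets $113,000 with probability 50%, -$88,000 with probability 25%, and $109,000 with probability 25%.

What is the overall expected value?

EV(A) = 0.5 × 113000 + 0.25 × (-88000) + 0.25 × 109000 = 56500 − 22000 + 27250 = 61750
Branch B: 178000 (certain)
Overall = 0.75 × 61750 + 0.25 × 178000 = 46312.5 + 44500 = 90812.5

$90,812.50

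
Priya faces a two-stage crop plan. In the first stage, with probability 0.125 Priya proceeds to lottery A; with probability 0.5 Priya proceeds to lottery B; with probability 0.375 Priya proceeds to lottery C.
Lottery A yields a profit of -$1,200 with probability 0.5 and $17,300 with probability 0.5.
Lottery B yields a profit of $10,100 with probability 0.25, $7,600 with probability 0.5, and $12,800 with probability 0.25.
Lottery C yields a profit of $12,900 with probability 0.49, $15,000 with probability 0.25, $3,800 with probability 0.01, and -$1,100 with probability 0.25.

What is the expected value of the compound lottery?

EV(A) = 0.5 × (-1200) + 0.5 × 17300 = -600 + 8650 = 8050
EV(B) = 0.25 × 10100 + 0.5 × 7600 + 0.25 × 12800 = 2525 + 3800 + 3200 = 9525
EV(C) = 0.49 × 12900 + 0.25 × 15000 + 0.01 × 3800 + 0.25 × (-1100) = 6321 + 3750 + 38 − 275 = 9834
Overall = 0.125 × 8050 + 0.5 × 9525 + 0.375 × 9834 = 1006.25 + 4762.5 + 3687.75 = 9456.5

$9,456.50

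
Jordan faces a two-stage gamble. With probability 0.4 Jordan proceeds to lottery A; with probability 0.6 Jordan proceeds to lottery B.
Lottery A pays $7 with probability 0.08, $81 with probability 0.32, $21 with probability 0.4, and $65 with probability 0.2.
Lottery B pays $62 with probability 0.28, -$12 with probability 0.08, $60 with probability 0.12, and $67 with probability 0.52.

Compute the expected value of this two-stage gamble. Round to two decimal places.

$54.22

EV(A) = 0.08 × 7 + 0.32 × 81 + 0.4 × 21 + 0.2 × 65 = 0.56 + 25.92 + 8.4 + 13 = 47.88
EV(B) = 0.28 × 62 + 0.08 × (-12) + 0.12 × 60 + 0.52 × 67 = 17.36 − 0.96 + 7.2 + 34.84 = 58.44
Overall = 0.4 × 47.88 + 0.6 × 58.44 = 19.152 + 35.064 = 54.216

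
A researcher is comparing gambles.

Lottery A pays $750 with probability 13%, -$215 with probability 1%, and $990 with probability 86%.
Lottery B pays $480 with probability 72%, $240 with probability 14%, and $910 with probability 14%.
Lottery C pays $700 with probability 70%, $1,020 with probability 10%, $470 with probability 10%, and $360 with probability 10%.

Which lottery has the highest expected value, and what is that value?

Lottery A = 0.13 × 750 + 0.01 × (-215) + 0.86 × 990 = 97.5 − 2.15 + 851.4 = 946.75
Lottery B = 0.72 × 480 + 0.14 × 240 + 0.14 × 910 = 345.6 + 33.6 + 127.4 = 506.6
Lottery C = 0.7 × 700 + 0.1 × 1020 + 0.1 × 470 + 0.1 × 360 = 490 + 102 + 47 + 36 = 675

Lottery A ($946.75)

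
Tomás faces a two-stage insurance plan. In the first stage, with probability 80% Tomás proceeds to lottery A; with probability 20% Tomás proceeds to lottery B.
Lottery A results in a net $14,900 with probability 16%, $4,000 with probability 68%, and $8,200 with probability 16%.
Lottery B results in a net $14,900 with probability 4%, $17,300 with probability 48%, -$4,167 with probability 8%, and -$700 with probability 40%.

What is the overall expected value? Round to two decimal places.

EV(A) = 0.16 × 14900 + 0.68 × 4000 + 0.16 × 8200 = 2384 + 2720 + 1312 = 6416
EV(B) = 0.04 × 14900 + 0.48 × 17300 + 0.08 × (-4167) + 0.4 × (-700) = 596 + 8304 − 333.36 − 280 = 8286.64
Overall = 0.8 × 6416 + 0.2 × 8286.64 = 5132.8 + 1657.328 = 6790.128

$6,790.13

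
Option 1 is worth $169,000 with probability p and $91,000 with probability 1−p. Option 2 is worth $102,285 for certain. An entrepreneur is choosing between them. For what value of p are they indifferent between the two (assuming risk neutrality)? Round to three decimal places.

p·169000 + (1−p)·91000 = 102285
78000p + 91000 = 102285
p = (102285 − 91000) / 78000

p = 0.145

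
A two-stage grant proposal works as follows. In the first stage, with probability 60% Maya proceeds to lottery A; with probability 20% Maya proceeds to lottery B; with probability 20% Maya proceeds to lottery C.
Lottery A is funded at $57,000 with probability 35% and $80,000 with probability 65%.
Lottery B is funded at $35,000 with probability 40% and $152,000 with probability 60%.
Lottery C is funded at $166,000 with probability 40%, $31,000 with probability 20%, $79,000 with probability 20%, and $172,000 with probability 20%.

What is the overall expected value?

$88,770

EV(A) = 0.35 × 57000 + 0.65 × 80000 = 19950 + 52000 = 71950
EV(B) = 0.4 × 35000 + 0.6 × 152000 = 14000 + 91200 = 105200
EV(C) = 0.4 × 166000 + 0.2 × 31000 + 0.2 × 79000 + 0.2 × 172000 = 66400 + 6200 + 15800 + 34400 = 122800
Overall = 0.6 × 71950 + 0.2 × 105200 + 0.2 × 122800 = 43170 + 21040 + 24560 = 88770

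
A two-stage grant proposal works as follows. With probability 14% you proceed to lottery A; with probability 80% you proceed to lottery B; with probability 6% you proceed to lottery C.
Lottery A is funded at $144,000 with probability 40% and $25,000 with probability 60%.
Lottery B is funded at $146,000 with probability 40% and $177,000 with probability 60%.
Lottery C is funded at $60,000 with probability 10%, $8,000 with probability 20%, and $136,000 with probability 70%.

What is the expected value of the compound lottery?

$148,012

EV(A) = 0.4 × 144000 + 0.6 × 25000 = 57600 + 15000 = 72600
EV(B) = 0.4 × 146000 + 0.6 × 177000 = 58400 + 106200 = 164600
EV(C) = 0.1 × 60000 + 0.2 × 8000 + 0.7 × 136000 = 6000 + 1600 + 95200 = 102800
Overall = 0.14 × 72600 + 0.8 × 164600 + 0.06 × 102800 = 10164 + 131680 + 6168 = 148012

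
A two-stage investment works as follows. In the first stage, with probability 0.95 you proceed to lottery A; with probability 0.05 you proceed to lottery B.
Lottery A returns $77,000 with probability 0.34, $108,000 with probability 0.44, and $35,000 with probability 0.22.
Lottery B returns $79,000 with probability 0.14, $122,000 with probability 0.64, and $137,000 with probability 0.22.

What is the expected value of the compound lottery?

$83,294

EV(A) = 0.34 × 77000 + 0.44 × 108000 + 0.22 × 35000 = 26180 + 47520 + 7700 = 81400
EV(B) = 0.14 × 79000 + 0.64 × 122000 + 0.22 × 137000 = 11060 + 78080 + 30140 = 119280
Overall = 0.95 × 81400 + 0.05 × 119280 = 77330 + 5964 = 83294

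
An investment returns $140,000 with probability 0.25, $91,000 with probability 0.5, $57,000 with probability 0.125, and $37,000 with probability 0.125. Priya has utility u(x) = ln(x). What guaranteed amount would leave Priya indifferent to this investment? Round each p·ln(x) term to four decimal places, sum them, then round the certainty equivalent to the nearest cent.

E[u] = 0.25·ln(140000) + 0.5·ln(91000) + 0.125·ln(57000) + 0.125·ln(37000) = 2.9623 + 5.7093 + 1.3689 + 1.3148 = 11.3553
CE = e^11.3553 ≈ 85416.96

$85,416.96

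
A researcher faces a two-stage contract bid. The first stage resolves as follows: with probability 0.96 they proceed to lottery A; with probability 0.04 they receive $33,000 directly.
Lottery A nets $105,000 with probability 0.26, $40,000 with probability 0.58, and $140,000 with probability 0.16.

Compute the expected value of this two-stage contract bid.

$71,304

EV(A) = 0.26 × 105000 + 0.58 × 40000 + 0.16 × 140000 = 27300 + 23200 + 22400 = 72900
Branch B: 33000 (certain)
Overall = 0.96 × 72900 + 0.04 × 33000 = 69984 + 1320 = 71304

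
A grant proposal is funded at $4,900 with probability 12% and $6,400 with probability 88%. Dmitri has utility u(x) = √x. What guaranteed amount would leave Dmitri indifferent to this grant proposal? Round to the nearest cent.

E[u] = 0.12·√4900 + 0.88·√6400 = 0.12·70 + 0.88·80 = 78.8
CE = (78.8)² = 6209.44

$6,209.44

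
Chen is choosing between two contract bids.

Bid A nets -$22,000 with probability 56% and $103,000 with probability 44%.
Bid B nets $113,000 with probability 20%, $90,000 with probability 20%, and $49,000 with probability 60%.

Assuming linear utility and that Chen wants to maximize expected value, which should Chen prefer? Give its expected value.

Bid A = 0.56 × (-22000) + 0.44 × 103000 = -12320 + 45320 = 33000
Bid B = 0.2 × 113000 + 0.2 × 90000 + 0.6 × 49000 = 22600 + 18000 + 29400 = 70000

Bid B ($70,000)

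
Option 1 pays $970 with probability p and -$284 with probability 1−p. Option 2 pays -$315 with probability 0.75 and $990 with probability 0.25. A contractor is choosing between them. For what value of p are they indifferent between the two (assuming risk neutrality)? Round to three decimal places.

p = 0.235

EV(Option 2) = 0.75 × (-315) + 0.25 × 990 = -236.25 + 247.5 = 11.25
p·970 + (1−p)·(-284) = 11.25
1254p − 284 = 11.25
p = (11.25 + 284) / 1254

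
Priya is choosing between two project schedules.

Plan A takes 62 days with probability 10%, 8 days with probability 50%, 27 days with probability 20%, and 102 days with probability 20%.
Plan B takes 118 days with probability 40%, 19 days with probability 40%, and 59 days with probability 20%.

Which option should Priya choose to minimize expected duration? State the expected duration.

Plan A (36 days)

Plan A = 0.1 × 62 + 0.5 × 8 + 0.2 × 27 + 0.2 × 102 = 6.2 + 4 + 5.4 + 20.4 = 36
Plan B = 0.4 × 118 + 0.4 × 19 + 0.2 × 59 = 47.2 + 7.6 + 11.8 = 66.6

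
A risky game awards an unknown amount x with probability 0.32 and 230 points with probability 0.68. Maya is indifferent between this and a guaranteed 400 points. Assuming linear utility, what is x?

0.32·x + 0.68·230 = 400
0.32·x = 400 − 156.4 = 243.6
x = 243.6 / 0.32 = 761.25

x = 761.25 points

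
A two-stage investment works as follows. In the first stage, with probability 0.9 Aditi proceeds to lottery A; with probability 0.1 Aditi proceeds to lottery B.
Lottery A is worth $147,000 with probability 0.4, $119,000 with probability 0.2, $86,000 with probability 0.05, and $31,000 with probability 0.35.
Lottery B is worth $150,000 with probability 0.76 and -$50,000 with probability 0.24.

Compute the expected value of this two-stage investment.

$98,175

EV(A) = 0.4 × 147000 + 0.2 × 119000 + 0.05 × 86000 + 0.35 × 31000 = 58800 + 23800 + 4300 + 10850 = 97750
EV(B) = 0.76 × 150000 + 0.24 × (-50000) = 114000 − 12000 = 102000
Overall = 0.9 × 97750 + 0.1 × 102000 = 87975 + 10200 = 98175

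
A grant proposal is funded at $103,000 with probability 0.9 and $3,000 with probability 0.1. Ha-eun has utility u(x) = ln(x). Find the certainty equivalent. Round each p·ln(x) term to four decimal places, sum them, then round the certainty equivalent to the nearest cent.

E[u] = 0.9·ln(103000) + 0.1·ln(3000) = 10.3882 + 0.8006 = 11.1888
CE = e^11.1888 ≈ 72315.95

$72,315.95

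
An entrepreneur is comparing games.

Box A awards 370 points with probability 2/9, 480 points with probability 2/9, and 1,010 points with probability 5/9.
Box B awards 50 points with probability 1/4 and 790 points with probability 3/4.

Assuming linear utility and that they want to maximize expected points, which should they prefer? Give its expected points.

Box A = 2/9 × 370 + 2/9 × 480 + 5/9 × 1010 = 82.2222 + 106.6667 + 561.1111 = 750
Box B = 1/4 × 50 + 3/4 × 790 = 12.5 + 592.5 = 605

Box A (750 points)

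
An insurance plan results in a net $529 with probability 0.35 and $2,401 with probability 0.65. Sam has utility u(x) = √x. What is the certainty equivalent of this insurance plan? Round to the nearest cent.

E[u] = 0.35·√529 + 0.65·√2401 = 0.35·23 + 0.65·49 = 39.9
CE = (39.9)² = 1592.01

$1,592.01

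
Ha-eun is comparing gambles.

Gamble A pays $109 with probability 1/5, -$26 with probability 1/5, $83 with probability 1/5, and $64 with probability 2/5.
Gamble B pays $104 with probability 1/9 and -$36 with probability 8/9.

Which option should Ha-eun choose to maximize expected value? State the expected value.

Gamble A = 1/5 × 109 + 1/5 × (-26) + 1/5 × 83 + 2/5 × 64 = 21.8 − 5.2 + 16.6 + 25.6 = 58.8
Gamble B = 1/9 × 104 + 8/9 × (-36) = 11.5556 − 32 = -20.4444

Gamble A ($58.80)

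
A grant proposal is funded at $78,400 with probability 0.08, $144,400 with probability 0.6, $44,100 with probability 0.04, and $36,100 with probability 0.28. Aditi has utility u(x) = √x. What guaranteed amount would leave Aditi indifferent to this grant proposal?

E[u] = 0.08·√78400 + 0.6·√144400 + 0.04·√44100 + 0.28·√36100 = 0.08·280 + 0.6·380 + 0.04·210 + 0.28·190 = 312
CE = (312)² = 97344

$97,344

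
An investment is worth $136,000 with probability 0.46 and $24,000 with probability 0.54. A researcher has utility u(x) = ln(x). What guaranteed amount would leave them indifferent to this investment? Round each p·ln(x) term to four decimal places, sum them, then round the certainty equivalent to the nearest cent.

E[u] = 0.46·ln(136000) + 0.54·ln(24000) = 5.4374 + 5.4463 = 10.8837
CE = e^10.8837 ≈ 53300.45

$53,300.45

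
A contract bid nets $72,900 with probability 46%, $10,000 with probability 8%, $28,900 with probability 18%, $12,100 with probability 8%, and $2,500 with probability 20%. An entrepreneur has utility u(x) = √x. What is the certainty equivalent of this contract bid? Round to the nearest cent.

E[u] = 0.46·√72900 + 0.08·√10000 + 0.18·√28900 + 0.08·√12100 + 0.2·√2500 = 0.46·270 + 0.08·100 + 0.18·170 + 0.08·110 + 0.2·50 = 181.6
CE = (181.6)² = 32978.56

$32,978.56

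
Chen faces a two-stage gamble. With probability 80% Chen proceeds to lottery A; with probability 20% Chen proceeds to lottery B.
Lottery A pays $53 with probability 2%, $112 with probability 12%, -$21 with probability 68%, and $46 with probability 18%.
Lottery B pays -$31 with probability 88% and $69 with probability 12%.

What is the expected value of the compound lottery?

EV(A) = 0.02 × 53 + 0.12 × 112 + 0.68 × (-21) + 0.18 × 46 = 1.06 + 13.44 − 14.28 + 8.28 = 8.5
EV(B) = 0.88 × (-31) + 0.12 × 69 = -27.28 + 8.28 = -19
Overall = 0.8 × 8.5 + 0.2 × (-19) = 6.8 − 3.8 = 3

$3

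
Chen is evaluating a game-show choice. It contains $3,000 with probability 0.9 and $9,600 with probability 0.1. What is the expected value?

$3,660

EV = 0.9 × 3000 + 0.1 × 9600 = 2700 + 960 = 3660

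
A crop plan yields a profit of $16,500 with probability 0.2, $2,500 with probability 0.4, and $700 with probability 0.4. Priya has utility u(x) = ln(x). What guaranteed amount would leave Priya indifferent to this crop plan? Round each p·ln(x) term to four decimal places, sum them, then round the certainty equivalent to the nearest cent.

E[u] = 0.2·ln(16500) + 0.4·ln(2500) + 0.4·ln(700) = 1.9422 + 3.1296 + 2.6204 = 7.6922
CE = e^7.6922 ≈ 2191.19

$2,191.19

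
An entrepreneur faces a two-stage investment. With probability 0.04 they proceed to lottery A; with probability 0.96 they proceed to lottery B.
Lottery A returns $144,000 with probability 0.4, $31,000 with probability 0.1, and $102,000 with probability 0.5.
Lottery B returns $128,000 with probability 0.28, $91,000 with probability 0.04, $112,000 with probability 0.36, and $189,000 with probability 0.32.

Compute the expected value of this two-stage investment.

EV(A) = 0.4 × 144000 + 0.1 × 31000 + 0.5 × 102000 = 57600 + 3100 + 51000 = 111700
EV(B) = 0.28 × 128000 + 0.04 × 91000 + 0.36 × 112000 + 0.32 × 189000 = 35840 + 3640 + 40320 + 60480 = 140280
Overall = 0.04 × 111700 + 0.96 × 140280 = 4468 + 134668.8 = 139136.8

$139,136.80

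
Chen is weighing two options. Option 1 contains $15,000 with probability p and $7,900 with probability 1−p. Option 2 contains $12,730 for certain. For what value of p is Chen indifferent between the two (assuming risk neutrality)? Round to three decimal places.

p = 0.680

p·15000 + (1−p)·7900 = 12730
7100p + 7900 = 12730
p = (12730 − 7900) / 7100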